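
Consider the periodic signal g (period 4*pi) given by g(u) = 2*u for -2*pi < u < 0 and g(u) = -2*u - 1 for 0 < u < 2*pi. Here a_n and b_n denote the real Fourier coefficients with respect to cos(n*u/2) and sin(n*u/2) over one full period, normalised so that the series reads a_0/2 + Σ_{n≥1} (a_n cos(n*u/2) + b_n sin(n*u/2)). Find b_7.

b_7 = (1/(2*pi)) ∫_{-2*pi}^{2*pi} g(u) sin(7*u/2) du.
Split the integral at the breakpoints.
Integrating by parts (boundary term plus one more integral), an antiderivative of (2*u) sin(7*u/2) is -4*u*cos(7*u/2)/7 + 8*sin(7*u/2)/49; evaluating from -2*pi to 0: ∫_{-2*pi}^{0} (2*u) sin(7*u/2) du = (0) - (-8*pi/7) = 8*pi/7.
Integrating by parts (boundary term plus one more integral), an antiderivative of (-2*u - 1) sin(7*u/2) is 4*u*cos(7*u/2)/7 - 8*sin(7*u/2)/49 + 2*cos(7*u/2)/7; evaluating from 0 to 2*pi: ∫_{0}^{2*pi} (-2*u - 1) sin(7*u/2) du = (-8*pi/7 - 2/7) - (2/7) = -8*pi/7 - 4/7.
Summing the pieces and multiplying by (1/(2*pi)) gives b_7 = -2/(7*pi).

-2/(7*pi)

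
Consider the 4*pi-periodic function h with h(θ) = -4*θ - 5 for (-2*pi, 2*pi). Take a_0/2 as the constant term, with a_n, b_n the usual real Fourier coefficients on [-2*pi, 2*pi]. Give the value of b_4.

b_4 = (1/(2*pi)) ∫_{-2*pi}^{2*pi} h(θ) sin(2*θ) dθ.
Integrating by parts (boundary term plus one more integral), an antiderivative of (-4*θ - 5) sin(2*θ) is 2*θ*cos(2*θ) - sin(2*θ) + 5*cos(2*θ)/2; evaluating from -2*pi to 2*pi: ∫_{-2*pi}^{2*pi} (-4*θ - 5) sin(2*θ) dθ = (5/2 + 4*pi) - (5/2 - 4*pi) = 8*pi.
Hence b_4 = (1/(2*pi))·(8*pi) = 4.

4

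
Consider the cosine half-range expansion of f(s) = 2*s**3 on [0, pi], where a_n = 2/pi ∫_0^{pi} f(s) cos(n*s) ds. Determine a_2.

3*pi

a_2 = 2/pi ∫_0^{pi} (2*s**3) cos(2*s) ds.
Integrating by parts three times (tabular method), an antiderivative of (2*s**3) cos(2*s) is s**3*sin(2*s) + 3*s**2*cos(2*s)/2 - 3*s*sin(2*s)/2 - 3*cos(2*s)/4; evaluating from 0 to pi: ∫_{0}^{pi} (2*s**3) cos(2*s) ds = (-3/4 + 3*pi**2/2) - (-3/4) = 3*pi**2/2.
Hence a_2 = (2/pi)·(3*pi**2/2) = 3*pi.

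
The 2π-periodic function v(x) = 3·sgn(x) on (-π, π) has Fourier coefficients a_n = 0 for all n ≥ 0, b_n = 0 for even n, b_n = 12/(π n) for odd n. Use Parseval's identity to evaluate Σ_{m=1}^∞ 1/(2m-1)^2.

Parseval: Σ b_n^2 = (1/π) ∫_{-π}^{π} v(x)^2 dx = 18.
Only odd n contribute, with b_n^2 = 144/(π^2 n^2), so Σ_{m≥1} 1/(2m-1)^2 = π^2·(18)/144 = pi**2/8.

pi**2/8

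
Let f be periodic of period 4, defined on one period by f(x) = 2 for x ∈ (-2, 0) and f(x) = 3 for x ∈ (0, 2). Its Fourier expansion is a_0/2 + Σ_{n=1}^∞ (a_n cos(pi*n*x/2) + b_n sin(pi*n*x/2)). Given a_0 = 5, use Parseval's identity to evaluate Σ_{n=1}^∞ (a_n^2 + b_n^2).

1/2

Parseval: a_0^2/2 + Σ_{n≥1} (a_n^2+b_n^2) = 1/2 ∫_{-2}^{2} f(x)^2 dx = 13.
Subtract a_0^2/2 = 25/2: Σ (a_n^2+b_n^2) = 1/2.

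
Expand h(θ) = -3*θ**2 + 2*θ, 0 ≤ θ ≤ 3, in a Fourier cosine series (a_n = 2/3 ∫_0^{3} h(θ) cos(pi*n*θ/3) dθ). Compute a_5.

84/(25*pi**2)

a_5 = 2/3 ∫_0^{3} (-3*θ**2 + 2*θ) cos(5*pi*θ/3) dθ.
Integrating by parts twice (tabular method), an antiderivative of (-3*θ**2 + 2*θ) cos(5*pi*θ/3) is -9*θ**2*sin(5*pi*θ/3)/(5*pi) + 6*θ*sin(5*pi*θ/3)/(5*pi) - 54*θ*cos(5*pi*θ/3)/(25*pi**2) + 162*sin(5*pi*θ/3)/(125*pi**3) + 18*cos(5*pi*θ/3)/(25*pi**2); evaluating from 0 to 3: ∫_{0}^{3} (-3*θ**2 + 2*θ) cos(5*pi*θ/3) dθ = (144/(25*pi**2)) - (18/(25*pi**2)) = 126/(25*pi**2).
Hence a_5 = (2/3)·(126/(25*pi**2)) = 84/(25*pi**2).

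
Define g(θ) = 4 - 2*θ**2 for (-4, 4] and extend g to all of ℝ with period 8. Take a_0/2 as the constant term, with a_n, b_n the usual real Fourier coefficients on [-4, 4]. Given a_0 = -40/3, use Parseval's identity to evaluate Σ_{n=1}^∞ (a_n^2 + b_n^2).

8192/45

Parseval: a_0^2/2 + Σ_{n≥1} (a_n^2+b_n^2) = 1/4 ∫_{-4}^{4} g(θ)^2 dθ = 4064/15.
Subtract a_0^2/2 = 800/9: Σ (a_n^2+b_n^2) = 8192/45.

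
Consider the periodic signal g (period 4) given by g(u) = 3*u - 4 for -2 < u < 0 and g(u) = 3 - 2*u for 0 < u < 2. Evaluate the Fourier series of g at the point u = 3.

u = 3 differs from u = -1 by 1 full period(s), and the series is 4-periodic.
g is continuous at u = -1 with value -7, so the series converges to -7 there.

-7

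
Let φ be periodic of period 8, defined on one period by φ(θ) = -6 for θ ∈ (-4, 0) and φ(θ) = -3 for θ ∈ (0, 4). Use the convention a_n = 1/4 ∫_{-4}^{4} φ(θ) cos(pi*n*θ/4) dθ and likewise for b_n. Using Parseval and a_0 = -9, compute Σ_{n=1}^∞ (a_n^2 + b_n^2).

9/2

Parseval: a_0^2/2 + Σ_{n≥1} (a_n^2+b_n^2) = 1/4 ∫_{-4}^{4} φ(θ)^2 dθ = 45.
Subtract a_0^2/2 = 81/2: Σ (a_n^2+b_n^2) = 9/2.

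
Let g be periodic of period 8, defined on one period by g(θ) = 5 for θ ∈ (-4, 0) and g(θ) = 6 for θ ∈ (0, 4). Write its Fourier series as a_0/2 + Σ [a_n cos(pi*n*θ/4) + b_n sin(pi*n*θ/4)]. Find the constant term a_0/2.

a_0 = 1/4 ∫_{-4}^{4} g(θ) dθ = 1/4 · (44) = 11.
So the constant term a_0/2 = 11/2.

11/2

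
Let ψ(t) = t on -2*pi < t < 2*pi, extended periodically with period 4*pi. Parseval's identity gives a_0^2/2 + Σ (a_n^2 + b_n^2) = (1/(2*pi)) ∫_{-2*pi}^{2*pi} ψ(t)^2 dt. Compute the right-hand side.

(1/(2*pi)) ∫_{-2*pi}^{2*pi} ψ(t)^2 dt = (1/(2*pi)) · (16*pi**3/3) = 8*pi**2/3.

8*pi**2/3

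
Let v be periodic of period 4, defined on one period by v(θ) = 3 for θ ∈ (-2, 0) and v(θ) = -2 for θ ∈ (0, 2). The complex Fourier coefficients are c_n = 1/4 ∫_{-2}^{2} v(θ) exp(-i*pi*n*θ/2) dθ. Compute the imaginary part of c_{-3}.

-5/(3*pi)

Since v is real-valued, Im(c_{-3}) = -1/4 ∫_{-2}^{2} v(θ) sin(-3*pi*θ/2) dθ = b_{3}/2.
Split the integral at the breakpoints.
Directly, an antiderivative of (3) sin(-3*pi*θ/2) is 2*cos(3*pi*θ/2)/pi; evaluating from -2 to 0: ∫_{-2}^{0} (3) sin(-3*pi*θ/2) dθ = (2/pi) - (-2/pi) = 4/pi.
Directly, an antiderivative of (-2) sin(-3*pi*θ/2) is -4*cos(3*pi*θ/2)/(3*pi); evaluating from 0 to 2: ∫_{0}^{2} (-2) sin(-3*pi*θ/2) dθ = (4/(3*pi)) - (-4/(3*pi)) = 8/(3*pi).
So ∫_{-2}^{2} v(θ) sin(-3*pi*θ/2) dθ = 20/(3*pi).
Hence Im(c_{-3}) = (-1/4)·(20/(3*pi)) = -5/(3*pi).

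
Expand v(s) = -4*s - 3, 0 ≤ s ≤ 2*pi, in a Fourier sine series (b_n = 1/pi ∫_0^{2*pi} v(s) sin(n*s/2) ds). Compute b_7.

4*(-4*pi - 3)/(7*pi)

b_7 = 1/pi ∫_0^{2*pi} (-4*s - 3) sin(7*s/2) ds.
Integrating by parts (boundary term plus one more integral), an antiderivative of (-4*s - 3) sin(7*s/2) is 8*s*cos(7*s/2)/7 - 16*sin(7*s/2)/49 + 6*cos(7*s/2)/7; evaluating from 0 to 2*pi: ∫_{0}^{2*pi} (-4*s - 3) sin(7*s/2) ds = (-16*pi/7 - 6/7) - (6/7) = -16*pi/7 - 12/7.
Hence b_7 = (1/pi)·(-16*pi/7 - 12/7) = 4*(-4*pi - 3)/(7*pi).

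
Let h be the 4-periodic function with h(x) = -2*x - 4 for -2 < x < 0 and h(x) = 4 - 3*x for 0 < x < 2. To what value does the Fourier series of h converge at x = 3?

x = 3 differs from x = -1 by 1 full period(s), and the series is 4-periodic.
h is continuous at x = -1 with value -2, so the series converges to -2 there.

-2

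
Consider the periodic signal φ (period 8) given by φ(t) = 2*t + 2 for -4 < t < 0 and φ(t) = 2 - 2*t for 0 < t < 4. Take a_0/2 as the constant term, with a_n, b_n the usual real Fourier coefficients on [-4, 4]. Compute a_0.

a_0 = 1/4 ∫_{-4}^{4} φ(t) dt = 1/4 · (-16) = -4.

-4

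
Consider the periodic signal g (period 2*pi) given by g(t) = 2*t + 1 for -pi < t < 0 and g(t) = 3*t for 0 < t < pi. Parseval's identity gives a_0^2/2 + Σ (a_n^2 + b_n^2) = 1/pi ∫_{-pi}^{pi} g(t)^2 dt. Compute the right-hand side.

-2*pi + 1 + 13*pi**2/3

1/pi ∫_{-pi}^{pi} g(t)^2 dt = 1/pi · (pi*(-6*pi + 3 + 13*pi**2)/3) = -2*pi + 1 + 13*pi**2/3.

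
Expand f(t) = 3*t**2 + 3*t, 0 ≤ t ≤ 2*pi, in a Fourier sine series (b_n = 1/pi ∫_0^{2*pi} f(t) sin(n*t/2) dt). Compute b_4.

-6*pi - 3

b_4 = 1/pi ∫_0^{2*pi} (3*t**2 + 3*t) sin(2*t) dt.
Integrating by parts twice (tabular method), an antiderivative of (3*t**2 + 3*t) sin(2*t) is -3*t**2*cos(2*t)/2 + 3*t*sin(2*t)/2 - 3*t*cos(2*t)/2 + 3*sin(2*t)/4 + 3*cos(2*t)/4; evaluating from 0 to 2*pi: ∫_{0}^{2*pi} (3*t**2 + 3*t) sin(2*t) dt = (-6*pi**2 - 3*pi + 3/4) - (3/4) = -3*pi*(1 + 2*pi).
Hence b_4 = (1/pi)·(-3*pi*(1 + 2*pi)) = -6*pi - 3.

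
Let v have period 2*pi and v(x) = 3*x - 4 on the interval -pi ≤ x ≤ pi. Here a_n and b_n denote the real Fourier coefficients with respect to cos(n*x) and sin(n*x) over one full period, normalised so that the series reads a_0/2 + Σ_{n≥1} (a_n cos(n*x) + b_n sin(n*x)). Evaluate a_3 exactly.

a_3 = 1/pi ∫_{-pi}^{pi} v(x) cos(3*x) dx.
Integrating by parts (boundary term plus one more integral), an antiderivative of (3*x - 4) cos(3*x) is x*sin(3*x) - 4*sin(3*x)/3 + cos(3*x)/3; evaluating from -pi to pi: ∫_{-pi}^{pi} (3*x - 4) cos(3*x) dx = (-1/3) - (-1/3) = 0.
Hence a_3 = (1/pi)·(0) = 0.

0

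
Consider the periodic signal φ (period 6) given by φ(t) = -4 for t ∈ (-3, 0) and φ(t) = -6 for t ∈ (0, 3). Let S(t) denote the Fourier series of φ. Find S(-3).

-5

At t = -3 the one-sided limits are φ(-3^-) = -6 and φ(-3^+) = -4.
By Dirichlet's theorem the series converges to their average, [(-6) + (-4)]/2 = -5.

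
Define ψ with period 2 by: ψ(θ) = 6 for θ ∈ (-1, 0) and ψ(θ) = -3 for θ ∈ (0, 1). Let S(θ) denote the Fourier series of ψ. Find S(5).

3/2

θ = 5 differs from θ = 1 by 2 full period(s), and the series is 2-periodic.
At θ = 1 the one-sided limits are ψ(1^-) = -3 and ψ(1^+) = 6.
By Dirichlet's theorem the series converges to their average, [(-3) + (6)]/2 = 3/2.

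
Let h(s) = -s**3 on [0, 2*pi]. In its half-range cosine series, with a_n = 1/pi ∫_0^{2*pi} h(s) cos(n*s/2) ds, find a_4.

a_4 = 1/pi ∫_0^{2*pi} (-s**3) cos(2*s) ds.
Integrating by parts three times (tabular method), an antiderivative of (-s**3) cos(2*s) is -s**3*sin(2*s)/2 - 3*s**2*cos(2*s)/4 + 3*s*sin(2*s)/4 + 3*cos(2*s)/8; evaluating from 0 to 2*pi: ∫_{0}^{2*pi} (-s**3) cos(2*s) ds = (3/8 - 3*pi**2) - (3/8) = -3*pi**2.
Hence a_4 = (1/pi)·(-3*pi**2) = -3*pi.

-3*pi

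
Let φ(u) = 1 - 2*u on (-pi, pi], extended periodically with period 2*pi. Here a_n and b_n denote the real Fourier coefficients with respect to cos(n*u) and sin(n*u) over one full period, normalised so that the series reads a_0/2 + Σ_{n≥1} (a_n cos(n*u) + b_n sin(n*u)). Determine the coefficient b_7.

-4/7

b_7 = 1/pi ∫_{-pi}^{pi} φ(u) sin(7*u) du.
Integrating by parts (boundary term plus one more integral), an antiderivative of (1 - 2*u) sin(7*u) is 2*u*cos(7*u)/7 - 2*sin(7*u)/49 - cos(7*u)/7; evaluating from -pi to pi: ∫_{-pi}^{pi} (1 - 2*u) sin(7*u) du = (1/7 - 2*pi/7) - (1/7 + 2*pi/7) = -4*pi/7.
Hence b_7 = (1/pi)·(-4*pi/7) = -4/7.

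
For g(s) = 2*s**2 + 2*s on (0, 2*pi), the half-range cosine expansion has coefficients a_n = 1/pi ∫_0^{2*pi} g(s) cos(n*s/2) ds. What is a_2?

8

a_2 = 1/pi ∫_0^{2*pi} (2*s**2 + 2*s) cos(s) ds.
Integrating by parts twice (tabular method), an antiderivative of (2*s**2 + 2*s) cos(s) is 2*s**2*sin(s) + 2*s*sin(s) + 4*s*cos(s) - 4*sin(s) + 2*cos(s); evaluating from 0 to 2*pi: ∫_{0}^{2*pi} (2*s**2 + 2*s) cos(s) ds = (2 + 8*pi) - (2) = 8*pi.
Hence a_2 = (1/pi)·(8*pi) = 8.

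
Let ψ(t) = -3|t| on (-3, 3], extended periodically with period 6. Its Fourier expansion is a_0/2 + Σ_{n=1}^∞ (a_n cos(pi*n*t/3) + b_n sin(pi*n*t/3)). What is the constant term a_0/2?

a_0 = 1/3 ∫_{-3}^{3} ψ(t) dt = 1/3 · (-27) = -9.
So the constant term a_0/2 = -9/2.

-9/2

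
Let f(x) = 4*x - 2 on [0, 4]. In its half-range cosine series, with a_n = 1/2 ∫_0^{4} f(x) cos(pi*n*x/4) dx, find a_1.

-64/pi**2

a_1 = 1/2 ∫_0^{4} (4*x - 2) cos(pi*x/4) dx.
Integrating by parts (boundary term plus one more integral), an antiderivative of (4*x - 2) cos(pi*x/4) is 16*x*sin(pi*x/4)/pi - 8*sin(pi*x/4)/pi + 64*cos(pi*x/4)/pi**2; evaluating from 0 to 4: ∫_{0}^{4} (4*x - 2) cos(pi*x/4) dx = (-64/pi**2) - (64/pi**2) = -128/pi**2.
Hence a_1 = (1/2)·(-128/pi**2) = -64/pi**2.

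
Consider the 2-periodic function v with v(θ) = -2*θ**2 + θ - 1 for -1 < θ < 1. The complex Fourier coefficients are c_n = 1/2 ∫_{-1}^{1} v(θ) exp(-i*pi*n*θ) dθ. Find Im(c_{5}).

Since v is real-valued, Im(c_{5}) = -1/2 ∫_{-1}^{1} v(θ) sin(5*pi*θ) dθ = -b_{5}/2.
Integrating by parts twice (tabular method), an antiderivative of (-2*θ**2 + θ - 1) sin(5*pi*θ) is 2*θ**2*cos(5*pi*θ)/(5*pi) - 4*θ*sin(5*pi*θ)/(25*pi**2) - θ*cos(5*pi*θ)/(5*pi) + sin(5*pi*θ)/(25*pi**2) - 4*cos(5*pi*θ)/(125*pi**3) + cos(5*pi*θ)/(5*pi); evaluating from -1 to 1: ∫_{-1}^{1} (-2*θ**2 + θ - 1) sin(5*pi*θ) dθ = (2*(2 - 25*pi**2)/(125*pi**3)) - (4*(1 - 25*pi**2)/(125*pi**3)) = 2/(5*pi).
Hence Im(c_{5}) = (-1/2)·(2/(5*pi)) = -1/(5*pi).

-1/(5*pi)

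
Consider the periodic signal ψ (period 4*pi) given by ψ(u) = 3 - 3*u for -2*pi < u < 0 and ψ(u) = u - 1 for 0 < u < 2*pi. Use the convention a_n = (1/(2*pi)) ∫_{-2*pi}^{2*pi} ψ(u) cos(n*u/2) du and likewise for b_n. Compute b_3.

b_3 = (1/(2*pi)) ∫_{-2*pi}^{2*pi} ψ(u) sin(3*u/2) du.
Split the integral at the breakpoints.
Integrating by parts (boundary term plus one more integral), an antiderivative of (3 - 3*u) sin(3*u/2) is 2*u*cos(3*u/2) - 4*sin(3*u/2)/3 - 2*cos(3*u/2); evaluating from -2*pi to 0: ∫_{-2*pi}^{0} (3 - 3*u) sin(3*u/2) du = (-2) - (2 + 4*pi) = -4*pi - 4.
Integrating by parts (boundary term plus one more integral), an antiderivative of (u - 1) sin(3*u/2) is -2*u*cos(3*u/2)/3 + 4*sin(3*u/2)/9 + 2*cos(3*u/2)/3; evaluating from 0 to 2*pi: ∫_{0}^{2*pi} (u - 1) sin(3*u/2) du = (-2/3 + 4*pi/3) - (2/3) = -4/3 + 4*pi/3.
Summing the pieces and multiplying by (1/(2*pi)) gives b_3 = 4*(-pi - 2)/(3*pi).

4*(-pi - 2)/(3*pi)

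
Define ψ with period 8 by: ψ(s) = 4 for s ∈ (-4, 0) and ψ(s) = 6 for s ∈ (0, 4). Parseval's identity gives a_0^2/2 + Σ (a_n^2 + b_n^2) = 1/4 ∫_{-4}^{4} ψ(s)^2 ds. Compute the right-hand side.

1/4 ∫_{-4}^{4} ψ(s)^2 ds = 1/4 · (208) = 52.

52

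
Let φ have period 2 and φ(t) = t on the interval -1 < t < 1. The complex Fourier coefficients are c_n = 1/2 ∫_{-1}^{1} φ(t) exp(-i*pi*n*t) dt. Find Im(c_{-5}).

1/(5*pi)

Since φ is real-valued, Im(c_{-5}) = -1/2 ∫_{-1}^{1} φ(t) sin(-5*pi*t) dt = b_{5}/2.
φ is odd and sin(-5*pi*t) is odd, so the integrand is even: ∫_{-1}^{1} φ(t) sin(-5*pi*t) dt = 2∫_0^{1} φ(t) sin(-5*pi*t) dt.
Integrating by parts (boundary term plus one more integral), an antiderivative of (t) sin(-5*pi*t) is t*cos(5*pi*t)/(5*pi) - sin(5*pi*t)/(25*pi**2); evaluating from 0 to 1: ∫_{0}^{1} (t) sin(-5*pi*t) dt = (-1/(5*pi)) - (0) = -1/(5*pi).
So ∫_{-1}^{1} φ(t) sin(-5*pi*t) dt = -2/(5*pi).
Hence Im(c_{-5}) = (-1/2)·(-2/(5*pi)) = 1/(5*pi).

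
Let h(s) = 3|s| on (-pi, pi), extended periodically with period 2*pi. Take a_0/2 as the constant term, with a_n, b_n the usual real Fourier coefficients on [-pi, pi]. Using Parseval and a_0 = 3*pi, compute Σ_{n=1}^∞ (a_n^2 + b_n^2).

3*pi**2/2

Parseval: a_0^2/2 + Σ_{n≥1} (a_n^2+b_n^2) = 1/pi ∫_{-pi}^{pi} h(s)^2 ds = 6*pi**2.
Subtract a_0^2/2 = 9*pi**2/2: Σ (a_n^2+b_n^2) = 3*pi**2/2.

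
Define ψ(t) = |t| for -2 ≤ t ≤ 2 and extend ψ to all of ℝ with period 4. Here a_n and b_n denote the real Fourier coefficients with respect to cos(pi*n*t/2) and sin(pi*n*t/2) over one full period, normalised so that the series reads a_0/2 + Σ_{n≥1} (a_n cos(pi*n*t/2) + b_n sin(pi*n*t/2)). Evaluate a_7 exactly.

-8/(49*pi**2)

a_7 = 1/2 ∫_{-2}^{2} ψ(t) cos(7*pi*t/2) dt.
ψ is even and cos(7*pi*t/2) is even, so the integrand is even and a_7 = ∫_0^{2} ψ(t) cos(7*pi*t/2) dt.
Integrating by parts (boundary term plus one more integral), an antiderivative of (t) cos(7*pi*t/2) is 2*t*sin(7*pi*t/2)/(7*pi) + 4*cos(7*pi*t/2)/(49*pi**2); evaluating from 0 to 2: ∫_{0}^{2} (t) cos(7*pi*t/2) dt = (-4/(49*pi**2)) - (4/(49*pi**2)) = -8/(49*pi**2).
Hence a_7 = -8/(49*pi**2).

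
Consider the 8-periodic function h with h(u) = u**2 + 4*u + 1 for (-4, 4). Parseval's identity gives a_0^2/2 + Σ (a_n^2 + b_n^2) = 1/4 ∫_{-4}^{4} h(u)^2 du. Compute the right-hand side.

1482/5

1/4 ∫_{-4}^{4} h(u)^2 du = 1/4 · (5928/5) = 1482/5.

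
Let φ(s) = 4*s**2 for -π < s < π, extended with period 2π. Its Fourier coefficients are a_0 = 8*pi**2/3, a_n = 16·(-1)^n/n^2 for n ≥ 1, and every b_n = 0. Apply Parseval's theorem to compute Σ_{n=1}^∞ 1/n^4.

Parseval: a_0^2/2 + Σ a_n^2 = (1/π) ∫_{-π}^{π} φ(s)^2 ds = 32*pi**4/5.
Subtract a_0^2/2 = 32*pi**4/9: Σ a_n^2 = 128*pi**4/45.
Since a_n^2 = 256/n^4, Σ 1/n^4 = pi**4/90.

pi**4/90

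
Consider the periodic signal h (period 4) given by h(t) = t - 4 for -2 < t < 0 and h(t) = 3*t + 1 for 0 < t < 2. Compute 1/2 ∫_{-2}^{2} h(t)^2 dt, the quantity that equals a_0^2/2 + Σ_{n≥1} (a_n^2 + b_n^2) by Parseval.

133/3

1/2 ∫_{-2}^{2} h(t)^2 dt = 1/2 · (266/3) = 133/3.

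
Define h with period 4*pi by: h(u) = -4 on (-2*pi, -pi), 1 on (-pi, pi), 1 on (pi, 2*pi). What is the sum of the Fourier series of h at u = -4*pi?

1

u = -4*pi differs from u = 0 by -1 full period(s), and the series is 4*pi-periodic.
h is continuous at u = 0 with value 1, so the series converges to 1 there.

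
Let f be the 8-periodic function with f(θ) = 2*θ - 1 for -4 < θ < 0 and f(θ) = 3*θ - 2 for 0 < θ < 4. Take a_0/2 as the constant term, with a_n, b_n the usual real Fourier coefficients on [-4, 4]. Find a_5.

a_5 = 1/4 ∫_{-4}^{4} f(θ) cos(5*pi*θ/4) dθ.
Split the integral at the breakpoints.
Integrating by parts (boundary term plus one more integral), an antiderivative of (2*θ - 1) cos(5*pi*θ/4) is 8*θ*sin(5*pi*θ/4)/(5*pi) - 4*sin(5*pi*θ/4)/(5*pi) + 32*cos(5*pi*θ/4)/(25*pi**2); evaluating from -4 to 0: ∫_{-4}^{0} (2*θ - 1) cos(5*pi*θ/4) dθ = (32/(25*pi**2)) - (-32/(25*pi**2)) = 64/(25*pi**2).
Integrating by parts (boundary term plus one more integral), an antiderivative of (3*θ - 2) cos(5*pi*θ/4) is 12*θ*sin(5*pi*θ/4)/(5*pi) - 8*sin(5*pi*θ/4)/(5*pi) + 48*cos(5*pi*θ/4)/(25*pi**2); evaluating from 0 to 4: ∫_{0}^{4} (3*θ - 2) cos(5*pi*θ/4) dθ = (-48/(25*pi**2)) - (48/(25*pi**2)) = -96/(25*pi**2).
Summing the pieces and multiplying by (1/4) gives a_5 = -8/(25*pi**2).

-8/(25*pi**2)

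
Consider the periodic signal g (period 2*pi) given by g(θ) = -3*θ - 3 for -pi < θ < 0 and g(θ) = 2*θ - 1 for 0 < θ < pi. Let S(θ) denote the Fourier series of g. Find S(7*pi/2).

-3 + 3*pi/2

θ = 7*pi/2 differs from θ = -pi/2 by 2 full period(s), and the series is 2*pi-periodic.
g is continuous at θ = -pi/2 with value -3 + 3*pi/2, so the series converges to -3 + 3*pi/2 there.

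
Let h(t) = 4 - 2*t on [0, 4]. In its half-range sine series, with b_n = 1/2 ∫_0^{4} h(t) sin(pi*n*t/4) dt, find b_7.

0

b_7 = 1/2 ∫_0^{4} (4 - 2*t) sin(7*pi*t/4) dt.
Integrating by parts (boundary term plus one more integral), an antiderivative of (4 - 2*t) sin(7*pi*t/4) is 8*t*cos(7*pi*t/4)/(7*pi) - 32*sin(7*pi*t/4)/(49*pi**2) - 16*cos(7*pi*t/4)/(7*pi); evaluating from 0 to 4: ∫_{0}^{4} (4 - 2*t) sin(7*pi*t/4) dt = (-16/(7*pi)) - (-16/(7*pi)) = 0.
Hence b_7 = (1/2)·(0) = 0.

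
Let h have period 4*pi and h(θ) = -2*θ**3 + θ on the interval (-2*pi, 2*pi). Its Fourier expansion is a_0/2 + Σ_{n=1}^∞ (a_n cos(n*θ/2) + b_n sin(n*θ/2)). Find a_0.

a_0 = (1/(2*pi)) ∫_{-2*pi}^{2*pi} h(θ) dθ = (1/(2*pi)) · (0) = 0.

0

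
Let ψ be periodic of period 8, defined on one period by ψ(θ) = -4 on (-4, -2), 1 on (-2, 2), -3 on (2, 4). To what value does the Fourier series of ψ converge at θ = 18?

θ = 18 differs from θ = 2 by 2 full period(s), and the series is 8-periodic.
At θ = 2 the one-sided limits are ψ(2^-) = 1 and ψ(2^+) = -3.
By Dirichlet's theorem the series converges to their average, [(1) + (-3)]/2 = -1.

-1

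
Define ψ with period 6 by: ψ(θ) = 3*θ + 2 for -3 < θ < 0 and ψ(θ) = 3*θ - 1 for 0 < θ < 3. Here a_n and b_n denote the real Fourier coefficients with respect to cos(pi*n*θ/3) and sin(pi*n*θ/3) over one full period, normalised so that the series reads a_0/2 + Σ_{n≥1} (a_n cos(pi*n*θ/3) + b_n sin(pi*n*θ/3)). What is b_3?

4/pi

b_3 = 1/3 ∫_{-3}^{3} ψ(θ) sin(pi*θ) dθ.
Split the integral at the breakpoints.
Integrating by parts (boundary term plus one more integral), an antiderivative of (3*θ + 2) sin(pi*θ) is -3*θ*cos(pi*θ)/pi + 3*sin(pi*θ)/pi**2 - 2*cos(pi*θ)/pi; evaluating from -3 to 0: ∫_{-3}^{0} (3*θ + 2) sin(pi*θ) dθ = (-2/pi) - (-7/pi) = 5/pi.
Integrating by parts (boundary term plus one more integral), an antiderivative of (3*θ - 1) sin(pi*θ) is -3*θ*cos(pi*θ)/pi + 3*sin(pi*θ)/pi**2 + cos(pi*θ)/pi; evaluating from 0 to 3: ∫_{0}^{3} (3*θ - 1) sin(pi*θ) dθ = (8/pi) - (1/pi) = 7/pi.
Summing the pieces and multiplying by (1/3) gives b_3 = 4/pi.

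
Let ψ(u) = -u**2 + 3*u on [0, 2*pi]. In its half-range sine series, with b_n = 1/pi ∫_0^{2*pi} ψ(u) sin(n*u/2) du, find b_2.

b_2 = 1/pi ∫_0^{2*pi} (-u**2 + 3*u) sin(u) du.
Integrating by parts twice (tabular method), an antiderivative of (-u**2 + 3*u) sin(u) is u**2*cos(u) - 2*u*sin(u) - 3*u*cos(u) + 3*sin(u) - 2*cos(u); evaluating from 0 to 2*pi: ∫_{0}^{2*pi} (-u**2 + 3*u) sin(u) du = (-6*pi - 2 + 4*pi**2) - (-2) = 2*pi*(-3 + 2*pi).
Hence b_2 = (1/pi)·(2*pi*(-3 + 2*pi)) = -6 + 4*pi.

-6 + 4*pi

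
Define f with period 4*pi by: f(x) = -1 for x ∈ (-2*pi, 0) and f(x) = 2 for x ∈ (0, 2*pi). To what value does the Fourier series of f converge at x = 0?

1/2

At x = 0 the one-sided limits are f(0^-) = -1 and f(0^+) = 2.
By Dirichlet's theorem the series converges to their average, [(-1) + (2)]/2 = 1/2.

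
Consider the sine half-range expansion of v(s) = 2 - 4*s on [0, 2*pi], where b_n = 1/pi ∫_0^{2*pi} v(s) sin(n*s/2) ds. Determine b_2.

b_2 = 1/pi ∫_0^{2*pi} (2 - 4*s) sin(s) ds.
Integrating by parts (boundary term plus one more integral), an antiderivative of (2 - 4*s) sin(s) is 4*s*cos(s) - 4*sin(s) - 2*cos(s); evaluating from 0 to 2*pi: ∫_{0}^{2*pi} (2 - 4*s) sin(s) ds = (-2 + 8*pi) - (-2) = 8*pi.
Hence b_2 = (1/pi)·(8*pi) = 8.

8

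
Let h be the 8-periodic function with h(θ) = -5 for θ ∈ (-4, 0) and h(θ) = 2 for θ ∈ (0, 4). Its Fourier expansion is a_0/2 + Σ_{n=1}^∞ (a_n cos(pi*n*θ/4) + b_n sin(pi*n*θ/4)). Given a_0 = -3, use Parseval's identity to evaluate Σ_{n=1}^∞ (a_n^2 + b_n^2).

Parseval: a_0^2/2 + Σ_{n≥1} (a_n^2+b_n^2) = 1/4 ∫_{-4}^{4} h(θ)^2 dθ = 29.
Subtract a_0^2/2 = 9/2: Σ (a_n^2+b_n^2) = 49/2.

49/2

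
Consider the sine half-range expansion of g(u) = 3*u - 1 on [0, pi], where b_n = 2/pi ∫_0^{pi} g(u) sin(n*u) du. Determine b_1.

6 - 4/pi

b_1 = 2/pi ∫_0^{pi} (3*u - 1) sin(u) du.
Integrating by parts (boundary term plus one more integral), an antiderivative of (3*u - 1) sin(u) is -3*u*cos(u) + 3*sin(u) + cos(u); evaluating from 0 to pi: ∫_{0}^{pi} (3*u - 1) sin(u) du = (-1 + 3*pi) - (1) = -2 + 3*pi.
Hence b_1 = (2/pi)·(-2 + 3*pi) = 6 - 4/pi.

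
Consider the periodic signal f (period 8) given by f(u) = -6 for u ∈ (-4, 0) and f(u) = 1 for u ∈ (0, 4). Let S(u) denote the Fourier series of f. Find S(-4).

At u = -4 the one-sided limits are f(-4^-) = 1 and f(-4^+) = -6.
By Dirichlet's theorem the series converges to their average, [(1) + (-6)]/2 = -5/2.

-5/2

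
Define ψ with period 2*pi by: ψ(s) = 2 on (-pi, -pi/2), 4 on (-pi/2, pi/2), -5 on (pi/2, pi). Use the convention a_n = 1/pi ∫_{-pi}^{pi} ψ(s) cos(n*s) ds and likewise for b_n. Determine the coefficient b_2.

b_2 = 1/pi ∫_{-pi}^{pi} ψ(s) sin(2*s) ds.
Split the integral at the breakpoints.
Directly, an antiderivative of (2) sin(2*s) is -cos(2*s); evaluating from -pi to -pi/2: ∫_{-pi}^{-pi/2} (2) sin(2*s) ds = (1) - (-1) = 2.
Directly, an antiderivative of (4) sin(2*s) is -2*cos(2*s); evaluating from -pi/2 to pi/2: ∫_{-pi/2}^{pi/2} (4) sin(2*s) ds = (2) - (2) = 0.
Directly, an antiderivative of (-5) sin(2*s) is 5*cos(2*s)/2; evaluating from pi/2 to pi: ∫_{pi/2}^{pi} (-5) sin(2*s) ds = (5/2) - (-5/2) = 5.
Summing the pieces and multiplying by (1/pi) gives b_2 = 7/pi.

7/pi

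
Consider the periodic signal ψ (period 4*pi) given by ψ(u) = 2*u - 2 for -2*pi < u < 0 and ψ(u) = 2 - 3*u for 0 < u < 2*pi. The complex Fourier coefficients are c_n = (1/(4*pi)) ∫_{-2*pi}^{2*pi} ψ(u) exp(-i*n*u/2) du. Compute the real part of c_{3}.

10/(9*pi)

Since ψ is real-valued, Re(c_{3}) = (1/(4*pi)) ∫_{-2*pi}^{2*pi} ψ(u) cos(3*u/2) du = a_{3}/2.
Split the integral at the breakpoints.
Integrating by parts (boundary term plus one more integral), an antiderivative of (2*u - 2) cos(3*u/2) is 4*u*sin(3*u/2)/3 - 4*sin(3*u/2)/3 + 8*cos(3*u/2)/9; evaluating from -2*pi to 0: ∫_{-2*pi}^{0} (2*u - 2) cos(3*u/2) du = (8/9) - (-8/9) = 16/9.
Integrating by parts (boundary term plus one more integral), an antiderivative of (2 - 3*u) cos(3*u/2) is -2*u*sin(3*u/2) + 4*sin(3*u/2)/3 - 4*cos(3*u/2)/3; evaluating from 0 to 2*pi: ∫_{0}^{2*pi} (2 - 3*u) cos(3*u/2) du = (4/3) - (-4/3) = 8/3.
So ∫_{-2*pi}^{2*pi} ψ(u) cos(3*u/2) du = 40/9.
Hence Re(c_{3}) = (1/(4*pi))·(40/9) = 10/(9*pi).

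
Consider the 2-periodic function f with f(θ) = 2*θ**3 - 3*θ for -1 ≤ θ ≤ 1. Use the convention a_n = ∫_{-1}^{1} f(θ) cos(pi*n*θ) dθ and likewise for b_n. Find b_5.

b_5 = ∫_{-1}^{1} f(θ) sin(5*pi*θ) dθ.
f is odd and sin(5*pi*θ) is odd, so the integrand is even and b_5 = 2 ∫_0^{1} f(θ) sin(5*pi*θ) dθ.
Integrating by parts three times (tabular method), an antiderivative of (2*θ**3 - 3*θ) sin(5*pi*θ) is -2*θ**3*cos(5*pi*θ)/(5*pi) + 6*θ**2*sin(5*pi*θ)/(25*pi**2) + 12*θ*cos(5*pi*θ)/(125*pi**3) + 3*θ*cos(5*pi*θ)/(5*pi) - 3*sin(5*pi*θ)/(25*pi**2) - 12*sin(5*pi*θ)/(625*pi**4); evaluating from 0 to 1: ∫_{0}^{1} (2*θ**3 - 3*θ) sin(5*pi*θ) dθ = ((-25*pi**2 - 12)/(125*pi**3)) - (0) = (-25*pi**2 - 12)/(125*pi**3).
Hence b_5 = 2·((-25*pi**2 - 12)/(125*pi**3)) = 2*(-25*pi**2 - 12)/(125*pi**3).

2*(-25*pi**2 - 12)/(125*pi**3)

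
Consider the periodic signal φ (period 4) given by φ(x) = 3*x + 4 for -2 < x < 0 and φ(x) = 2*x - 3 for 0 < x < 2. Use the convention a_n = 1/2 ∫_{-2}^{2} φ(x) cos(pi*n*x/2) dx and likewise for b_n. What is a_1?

a_1 = 1/2 ∫_{-2}^{2} φ(x) cos(pi*x/2) dx.
Split the integral at the breakpoints.
Integrating by parts (boundary term plus one more integral), an antiderivative of (3*x + 4) cos(pi*x/2) is 6*x*sin(pi*x/2)/pi + 8*sin(pi*x/2)/pi + 12*cos(pi*x/2)/pi**2; evaluating from -2 to 0: ∫_{-2}^{0} (3*x + 4) cos(pi*x/2) dx = (12/pi**2) - (-12/pi**2) = 24/pi**2.
Integrating by parts (boundary term plus one more integral), an antiderivative of (2*x - 3) cos(pi*x/2) is 4*x*sin(pi*x/2)/pi - 6*sin(pi*x/2)/pi + 8*cos(pi*x/2)/pi**2; evaluating from 0 to 2: ∫_{0}^{2} (2*x - 3) cos(pi*x/2) dx = (-8/pi**2) - (8/pi**2) = -16/pi**2.
Summing the pieces and multiplying by (1/2) gives a_1 = 4/pi**2.

4/pi**2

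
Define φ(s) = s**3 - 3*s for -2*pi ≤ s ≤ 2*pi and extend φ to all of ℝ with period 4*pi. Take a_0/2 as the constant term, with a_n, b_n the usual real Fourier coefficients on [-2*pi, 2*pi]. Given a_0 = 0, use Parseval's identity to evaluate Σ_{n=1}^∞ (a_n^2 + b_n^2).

Parseval: a_0^2/2 + Σ_{n≥1} (a_n^2+b_n^2) = (1/(2*pi)) ∫_{-2*pi}^{2*pi} φ(s)^2 ds = 8*pi**2*(-168*pi**2 + 105 + 80*pi**4)/35.
Subtract a_0^2/2 = 0: Σ (a_n^2+b_n^2) = 8*pi**2*(-168*pi**2 + 105 + 80*pi**4)/35.

8*pi**2*(-168*pi**2 + 105 + 80*pi**4)/35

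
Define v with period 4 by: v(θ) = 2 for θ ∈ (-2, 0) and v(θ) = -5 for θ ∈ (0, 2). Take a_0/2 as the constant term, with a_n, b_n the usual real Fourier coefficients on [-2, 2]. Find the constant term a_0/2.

a_0 = 1/2 ∫_{-2}^{2} v(θ) dθ = 1/2 · (-6) = -3.
So the constant term a_0/2 = -3/2.

-3/2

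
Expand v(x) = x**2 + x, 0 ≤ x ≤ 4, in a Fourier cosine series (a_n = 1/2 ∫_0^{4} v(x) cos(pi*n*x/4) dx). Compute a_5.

-16/(5*pi**2)

a_5 = 1/2 ∫_0^{4} (x**2 + x) cos(5*pi*x/4) dx.
Integrating by parts twice (tabular method), an antiderivative of (x**2 + x) cos(5*pi*x/4) is 4*x**2*sin(5*pi*x/4)/(5*pi) + 4*x*sin(5*pi*x/4)/(5*pi) + 32*x*cos(5*pi*x/4)/(25*pi**2) - 128*sin(5*pi*x/4)/(125*pi**3) + 16*cos(5*pi*x/4)/(25*pi**2); evaluating from 0 to 4: ∫_{0}^{4} (x**2 + x) cos(5*pi*x/4) dx = (-144/(25*pi**2)) - (16/(25*pi**2)) = -32/(5*pi**2).
Hence a_5 = (1/2)·(-32/(5*pi**2)) = -16/(5*pi**2).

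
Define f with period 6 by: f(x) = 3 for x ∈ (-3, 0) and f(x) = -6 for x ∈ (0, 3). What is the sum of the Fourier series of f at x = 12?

x = 12 differs from x = 0 by 2 full period(s), and the series is 6-periodic.
At x = 0 the one-sided limits are f(0^-) = 3 and f(0^+) = -6.
By Dirichlet's theorem the series converges to their average, [(3) + (-6)]/2 = -3/2.

-3/2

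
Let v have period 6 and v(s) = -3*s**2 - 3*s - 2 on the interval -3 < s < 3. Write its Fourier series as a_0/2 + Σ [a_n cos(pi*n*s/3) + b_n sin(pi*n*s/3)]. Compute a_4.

-27/(4*pi**2)

a_4 = 1/3 ∫_{-3}^{3} v(s) cos(4*pi*s/3) ds.
Integrating by parts twice (tabular method), an antiderivative of (-3*s**2 - 3*s - 2) cos(4*pi*s/3) is -9*s**2*sin(4*pi*s/3)/(4*pi) - 9*s*sin(4*pi*s/3)/(4*pi) - 27*s*cos(4*pi*s/3)/(8*pi**2) - 3*sin(4*pi*s/3)/(2*pi) + 81*sin(4*pi*s/3)/(32*pi**3) - 27*cos(4*pi*s/3)/(16*pi**2); evaluating from -3 to 3: ∫_{-3}^{3} (-3*s**2 - 3*s - 2) cos(4*pi*s/3) ds = (-189/(16*pi**2)) - (135/(16*pi**2)) = -81/(4*pi**2).
Hence a_4 = (1/3)·(-81/(4*pi**2)) = -27/(4*pi**2).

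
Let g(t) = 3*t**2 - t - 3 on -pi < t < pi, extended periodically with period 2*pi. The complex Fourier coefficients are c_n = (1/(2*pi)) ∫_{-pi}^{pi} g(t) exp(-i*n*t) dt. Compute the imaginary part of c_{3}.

Since g is real-valued, Im(c_{3}) = -(1/(2*pi)) ∫_{-pi}^{pi} g(t) sin(3*t) dt = -b_{3}/2.
Integrating by parts twice (tabular method), an antiderivative of (3*t**2 - t - 3) sin(3*t) is -t**2*cos(3*t) + 2*t*sin(3*t)/3 + t*cos(3*t)/3 - sin(3*t)/9 + 11*cos(3*t)/9; evaluating from -pi to pi: ∫_{-pi}^{pi} (3*t**2 - t - 3) sin(3*t) dt = (-11/9 - pi/3 + pi**2) - (-11/9 + pi/3 + pi**2) = -2*pi/3.
Hence Im(c_{3}) = (-1/(2*pi))·(-2*pi/3) = 1/3.

1/3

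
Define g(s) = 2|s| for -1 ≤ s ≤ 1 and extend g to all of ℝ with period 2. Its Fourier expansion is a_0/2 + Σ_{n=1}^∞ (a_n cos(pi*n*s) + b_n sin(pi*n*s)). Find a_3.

-8/(9*pi**2)

a_3 = ∫_{-1}^{1} g(s) cos(3*pi*s) ds.
g is even and cos(3*pi*s) is even, so the integrand is even and a_3 = 2 ∫_0^{1} g(s) cos(3*pi*s) ds.
Integrating by parts (boundary term plus one more integral), an antiderivative of (2*s) cos(3*pi*s) is 2*s*sin(3*pi*s)/(3*pi) + 2*cos(3*pi*s)/(9*pi**2); evaluating from 0 to 1: ∫_{0}^{1} (2*s) cos(3*pi*s) ds = (-2/(9*pi**2)) - (2/(9*pi**2)) = -4/(9*pi**2).
Hence a_3 = 2·(-4/(9*pi**2)) = -8/(9*pi**2).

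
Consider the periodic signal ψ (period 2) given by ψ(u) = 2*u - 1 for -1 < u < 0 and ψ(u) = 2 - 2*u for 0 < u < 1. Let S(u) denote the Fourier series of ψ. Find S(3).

u = 3 differs from u = -1 by 2 full period(s), and the series is 2-periodic.
At u = -1 the one-sided limits are ψ(-1^-) = 0 and ψ(-1^+) = -3.
By Dirichlet's theorem the series converges to their average, [(0) + (-3)]/2 = -3/2.

-3/2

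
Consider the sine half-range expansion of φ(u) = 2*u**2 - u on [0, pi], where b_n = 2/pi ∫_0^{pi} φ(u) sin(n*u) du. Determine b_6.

b_6 = 2/pi ∫_0^{pi} (2*u**2 - u) sin(6*u) du.
Integrating by parts twice (tabular method), an antiderivative of (2*u**2 - u) sin(6*u) is -u**2*cos(6*u)/3 + u*sin(6*u)/9 + u*cos(6*u)/6 - sin(6*u)/36 + cos(6*u)/54; evaluating from 0 to pi: ∫_{0}^{pi} (2*u**2 - u) sin(6*u) du = (-pi**2/3 + 1/54 + pi/6) - (1/54) = pi*(1 - 2*pi)/6.
Hence b_6 = (2/pi)·(pi*(1 - 2*pi)/6) = 1/3 - 2*pi/3.

1/3 - 2*pi/3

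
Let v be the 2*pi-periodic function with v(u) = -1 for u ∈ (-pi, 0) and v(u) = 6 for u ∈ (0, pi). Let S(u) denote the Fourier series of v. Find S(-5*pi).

u = -5*pi differs from u = -pi by -2 full period(s), and the series is 2*pi-periodic.
At u = -pi the one-sided limits are v(-pi^-) = 6 and v(-pi^+) = -1.
By Dirichlet's theorem the series converges to their average, [(6) + (-1)]/2 = 5/2.

5/2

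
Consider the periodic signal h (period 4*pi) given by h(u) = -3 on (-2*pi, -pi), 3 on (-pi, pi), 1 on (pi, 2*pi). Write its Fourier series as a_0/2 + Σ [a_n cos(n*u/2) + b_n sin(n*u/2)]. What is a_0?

a_0 = (1/(2*pi)) ∫_{-2*pi}^{2*pi} h(u) du = (1/(2*pi)) · (4*pi) = 2.

2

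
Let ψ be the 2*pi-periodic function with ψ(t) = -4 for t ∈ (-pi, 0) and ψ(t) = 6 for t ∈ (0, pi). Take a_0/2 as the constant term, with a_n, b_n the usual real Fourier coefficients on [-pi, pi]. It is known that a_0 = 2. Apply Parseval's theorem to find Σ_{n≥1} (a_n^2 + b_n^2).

Parseval: a_0^2/2 + Σ_{n≥1} (a_n^2+b_n^2) = 1/pi ∫_{-pi}^{pi} ψ(t)^2 dt = 52.
Subtract a_0^2/2 = 2: Σ (a_n^2+b_n^2) = 50.

50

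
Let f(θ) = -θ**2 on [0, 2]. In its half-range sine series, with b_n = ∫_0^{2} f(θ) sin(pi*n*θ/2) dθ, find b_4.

b_4 = ∫_0^{2} (-θ**2) sin(2*pi*θ) dθ.
Integrating by parts twice (tabular method), an antiderivative of (-θ**2) sin(2*pi*θ) is θ**2*cos(2*pi*θ)/(2*pi) - θ*sin(2*pi*θ)/(2*pi**2) - cos(2*pi*θ)/(4*pi**3); evaluating from 0 to 2: ∫_{0}^{2} (-θ**2) sin(2*pi*θ) dθ = (-1/(4*pi**3) + 2/pi) - (-1/(4*pi**3)) = 2/pi.
Hence b_4 = 2/pi.

2/pi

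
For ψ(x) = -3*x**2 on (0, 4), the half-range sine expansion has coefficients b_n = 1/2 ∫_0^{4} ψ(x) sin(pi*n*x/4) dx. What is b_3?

-32/pi + 128/(9*pi**3)

b_3 = 1/2 ∫_0^{4} (-3*x**2) sin(3*pi*x/4) dx.
Integrating by parts twice (tabular method), an antiderivative of (-3*x**2) sin(3*pi*x/4) is 4*x**2*cos(3*pi*x/4)/pi - 32*x*sin(3*pi*x/4)/(3*pi**2) - 128*cos(3*pi*x/4)/(9*pi**3); evaluating from 0 to 4: ∫_{0}^{4} (-3*x**2) sin(3*pi*x/4) dx = (-64/pi + 128/(9*pi**3)) - (-128/(9*pi**3)) = -64/pi + 256/(9*pi**3).
Hence b_3 = (1/2)·(-64/pi + 256/(9*pi**3)) = -32/pi + 128/(9*pi**3).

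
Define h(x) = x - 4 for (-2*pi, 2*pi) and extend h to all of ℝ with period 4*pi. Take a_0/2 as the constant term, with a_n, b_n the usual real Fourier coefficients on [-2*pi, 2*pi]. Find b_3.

b_3 = (1/(2*pi)) ∫_{-2*pi}^{2*pi} h(x) sin(3*x/2) dx.
Integrating by parts (boundary term plus one more integral), an antiderivative of (x - 4) sin(3*x/2) is -2*x*cos(3*x/2)/3 + 4*sin(3*x/2)/9 + 8*cos(3*x/2)/3; evaluating from -2*pi to 2*pi: ∫_{-2*pi}^{2*pi} (x - 4) sin(3*x/2) dx = (-8/3 + 4*pi/3) - (-4*pi/3 - 8/3) = 8*pi/3.
Hence b_3 = (1/(2*pi))·(8*pi/3) = 4/3.

4/3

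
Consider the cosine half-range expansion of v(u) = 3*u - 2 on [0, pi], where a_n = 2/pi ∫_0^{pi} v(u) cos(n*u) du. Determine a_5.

-12/(25*pi)

a_5 = 2/pi ∫_0^{pi} (3*u - 2) cos(5*u) du.
Integrating by parts (boundary term plus one more integral), an antiderivative of (3*u - 2) cos(5*u) is 3*u*sin(5*u)/5 - 2*sin(5*u)/5 + 3*cos(5*u)/25; evaluating from 0 to pi: ∫_{0}^{pi} (3*u - 2) cos(5*u) du = (-3/25) - (3/25) = -6/25.
Hence a_5 = (2/pi)·(-6/25) = -12/(25*pi).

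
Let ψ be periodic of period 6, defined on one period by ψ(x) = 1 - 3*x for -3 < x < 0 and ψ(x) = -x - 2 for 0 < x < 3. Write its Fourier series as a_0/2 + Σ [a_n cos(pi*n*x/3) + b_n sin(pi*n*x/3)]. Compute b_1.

-18/pi

b_1 = 1/3 ∫_{-3}^{3} ψ(x) sin(pi*x/3) dx.
Split the integral at the breakpoints.
Integrating by parts (boundary term plus one more integral), an antiderivative of (1 - 3*x) sin(pi*x/3) is 9*x*cos(pi*x/3)/pi - 27*sin(pi*x/3)/pi**2 - 3*cos(pi*x/3)/pi; evaluating from -3 to 0: ∫_{-3}^{0} (1 - 3*x) sin(pi*x/3) dx = (-3/pi) - (30/pi) = -33/pi.
Integrating by parts (boundary term plus one more integral), an antiderivative of (-x - 2) sin(pi*x/3) is 3*x*cos(pi*x/3)/pi - 9*sin(pi*x/3)/pi**2 + 6*cos(pi*x/3)/pi; evaluating from 0 to 3: ∫_{0}^{3} (-x - 2) sin(pi*x/3) dx = (-15/pi) - (6/pi) = -21/pi.
Summing the pieces and multiplying by (1/3) gives b_1 = -18/pi.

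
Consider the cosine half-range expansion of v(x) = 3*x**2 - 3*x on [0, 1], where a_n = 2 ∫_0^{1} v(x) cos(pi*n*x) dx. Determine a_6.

a_6 = 2 ∫_0^{1} (3*x**2 - 3*x) cos(6*pi*x) dx.
Integrating by parts twice (tabular method), an antiderivative of (3*x**2 - 3*x) cos(6*pi*x) is x**2*sin(6*pi*x)/(2*pi) - x*sin(6*pi*x)/(2*pi) + x*cos(6*pi*x)/(6*pi**2) - sin(6*pi*x)/(36*pi**3) - cos(6*pi*x)/(12*pi**2); evaluating from 0 to 1: ∫_{0}^{1} (3*x**2 - 3*x) cos(6*pi*x) dx = (1/(12*pi**2)) - (-1/(12*pi**2)) = 1/(6*pi**2).
Hence a_6 = 2·(1/(6*pi**2)) = 1/(3*pi**2).

1/(3*pi**2)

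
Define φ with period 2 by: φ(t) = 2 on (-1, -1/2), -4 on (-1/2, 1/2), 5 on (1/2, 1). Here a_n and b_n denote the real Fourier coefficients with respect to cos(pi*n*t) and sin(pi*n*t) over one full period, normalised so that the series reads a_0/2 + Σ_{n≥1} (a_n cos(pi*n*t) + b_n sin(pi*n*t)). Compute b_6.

-1/pi

b_6 = ∫_{-1}^{1} φ(t) sin(6*pi*t) dt.
Split the integral at the breakpoints.
Directly, an antiderivative of (2) sin(6*pi*t) is -cos(6*pi*t)/(3*pi); evaluating from -1 to -1/2: ∫_{-1}^{-1/2} (2) sin(6*pi*t) dt = (1/(3*pi)) - (-1/(3*pi)) = 2/(3*pi).
Directly, an antiderivative of (-4) sin(6*pi*t) is 2*cos(6*pi*t)/(3*pi); evaluating from -1/2 to 1/2: ∫_{-1/2}^{1/2} (-4) sin(6*pi*t) dt = (-2/(3*pi)) - (-2/(3*pi)) = 0.
Directly, an antiderivative of (5) sin(6*pi*t) is -5*cos(6*pi*t)/(6*pi); evaluating from 1/2 to 1: ∫_{1/2}^{1} (5) sin(6*pi*t) dt = (-5/(6*pi)) - (5/(6*pi)) = -5/(3*pi).
Summing the pieces gives b_6 = -1/pi.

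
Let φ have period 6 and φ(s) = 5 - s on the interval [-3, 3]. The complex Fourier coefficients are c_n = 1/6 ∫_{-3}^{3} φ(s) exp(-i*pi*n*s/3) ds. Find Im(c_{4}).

-3/(4*pi)

Since φ is real-valued, Im(c_{4}) = -1/6 ∫_{-3}^{3} φ(s) sin(4*pi*s/3) ds = -b_{4}/2.
Integrating by parts (boundary term plus one more integral), an antiderivative of (5 - s) sin(4*pi*s/3) is 3*s*cos(4*pi*s/3)/(4*pi) - 9*sin(4*pi*s/3)/(16*pi**2) - 15*cos(4*pi*s/3)/(4*pi); evaluating from -3 to 3: ∫_{-3}^{3} (5 - s) sin(4*pi*s/3) ds = (-3/(2*pi)) - (-6/pi) = 9/(2*pi).
Hence Im(c_{4}) = (-1/6)·(9/(2*pi)) = -3/(4*pi).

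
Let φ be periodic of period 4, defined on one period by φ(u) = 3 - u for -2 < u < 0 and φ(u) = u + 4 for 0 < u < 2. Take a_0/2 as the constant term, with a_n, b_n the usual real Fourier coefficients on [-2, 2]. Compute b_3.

b_3 = 1/2 ∫_{-2}^{2} φ(u) sin(3*pi*u/2) du.
Split the integral at the breakpoints.
Integrating by parts (boundary term plus one more integral), an antiderivative of (3 - u) sin(3*pi*u/2) is 2*u*cos(3*pi*u/2)/(3*pi) - 4*sin(3*pi*u/2)/(9*pi**2) - 2*cos(3*pi*u/2)/pi; evaluating from -2 to 0: ∫_{-2}^{0} (3 - u) sin(3*pi*u/2) du = (-2/pi) - (10/(3*pi)) = -16/(3*pi).
Integrating by parts (boundary term plus one more integral), an antiderivative of (u + 4) sin(3*pi*u/2) is -2*u*cos(3*pi*u/2)/(3*pi) + 4*sin(3*pi*u/2)/(9*pi**2) - 8*cos(3*pi*u/2)/(3*pi); evaluating from 0 to 2: ∫_{0}^{2} (u + 4) sin(3*pi*u/2) du = (4/pi) - (-8/(3*pi)) = 20/(3*pi).
Summing the pieces and multiplying by (1/2) gives b_3 = 2/(3*pi).

2/(3*pi)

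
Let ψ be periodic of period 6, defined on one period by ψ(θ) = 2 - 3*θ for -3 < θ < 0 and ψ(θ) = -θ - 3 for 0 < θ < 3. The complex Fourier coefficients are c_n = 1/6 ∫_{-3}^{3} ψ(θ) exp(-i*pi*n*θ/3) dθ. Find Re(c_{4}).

Since ψ is real-valued, Re(c_{4}) = 1/6 ∫_{-3}^{3} ψ(θ) cos(4*pi*θ/3) dθ = a_{4}/2.
Split the integral at the breakpoints.
Integrating by parts (boundary term plus one more integral), an antiderivative of (2 - 3*θ) cos(4*pi*θ/3) is -9*θ*sin(4*pi*θ/3)/(4*pi) + 3*sin(4*pi*θ/3)/(2*pi) - 27*cos(4*pi*θ/3)/(16*pi**2); evaluating from -3 to 0: ∫_{-3}^{0} (2 - 3*θ) cos(4*pi*θ/3) dθ = (-27/(16*pi**2)) - (-27/(16*pi**2)) = 0.
Integrating by parts (boundary term plus one more integral), an antiderivative of (-θ - 3) cos(4*pi*θ/3) is -3*θ*sin(4*pi*θ/3)/(4*pi) - 9*sin(4*pi*θ/3)/(4*pi) - 9*cos(4*pi*θ/3)/(16*pi**2); evaluating from 0 to 3: ∫_{0}^{3} (-θ - 3) cos(4*pi*θ/3) dθ = (-9/(16*pi**2)) - (-9/(16*pi**2)) = 0.
So ∫_{-3}^{3} ψ(θ) cos(4*pi*θ/3) dθ = 0.
Hence Re(c_{4}) = (1/6)·(0) = 0.

0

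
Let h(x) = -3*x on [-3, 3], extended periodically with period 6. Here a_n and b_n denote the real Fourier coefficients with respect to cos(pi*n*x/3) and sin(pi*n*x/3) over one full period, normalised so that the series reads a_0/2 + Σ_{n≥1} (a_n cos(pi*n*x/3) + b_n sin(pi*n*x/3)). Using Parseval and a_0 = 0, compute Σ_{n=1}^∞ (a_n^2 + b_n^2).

54

Parseval: a_0^2/2 + Σ_{n≥1} (a_n^2+b_n^2) = 1/3 ∫_{-3}^{3} h(x)^2 dx = 54.
Subtract a_0^2/2 = 0: Σ (a_n^2+b_n^2) = 54.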